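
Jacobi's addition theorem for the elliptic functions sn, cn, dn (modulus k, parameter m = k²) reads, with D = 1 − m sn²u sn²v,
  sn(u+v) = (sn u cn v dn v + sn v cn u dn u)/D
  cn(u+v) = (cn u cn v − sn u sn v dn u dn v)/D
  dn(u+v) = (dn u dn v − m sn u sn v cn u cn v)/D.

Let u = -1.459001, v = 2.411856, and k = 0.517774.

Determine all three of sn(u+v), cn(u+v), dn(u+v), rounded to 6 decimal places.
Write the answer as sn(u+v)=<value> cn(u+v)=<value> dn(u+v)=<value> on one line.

sn(u+v)=0.796068 cn(u+v)=0.605207 dn(u+v)=0.911101

sn u = -0.9794683039838047, cn u = 0.2015982179759762, dn u = 0.86186179446468
sn v = 0.810504110296136, cn v = -0.5857329487002324, dn v = 0.9076823236317879
m = k² = 0.268089915076
D = 1 − m·sn²u·sn²v = 0.8310447491100029
sn(u+v) = (sn u·cn v·dn v + sn v·cn u·dn u)/D = 0.661568502425225/0.8310447491100029 = 0.7960684465351879
cn(u+v) = (cn u·cn v − sn u·sn v·dn u·dn v)/D = 0.5029537668833516/0.8310447491100029 = 0.6052065997913876
dn(u+v) = (dn u·dn v − m·sn u·sn v·cn u·cn v)/D = 0.7571655623978312/0.8310447491100029 = 0.9111008320655516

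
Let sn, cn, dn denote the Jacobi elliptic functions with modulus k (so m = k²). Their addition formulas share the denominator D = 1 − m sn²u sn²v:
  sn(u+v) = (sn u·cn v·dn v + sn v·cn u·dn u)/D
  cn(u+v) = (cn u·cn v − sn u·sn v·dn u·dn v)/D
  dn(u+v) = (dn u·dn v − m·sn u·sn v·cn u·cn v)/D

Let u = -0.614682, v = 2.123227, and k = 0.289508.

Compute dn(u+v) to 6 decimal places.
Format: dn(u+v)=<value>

sn u = -0.5742416409827522, cn u = 0.8186858602427648, dn u = 0.9860840493853853
sn v = 0.8787972750007672, cn v = -0.4771952948754062, dn v = 0.9670941283527768
m = k² = 0.083814882064
D = 1 − m·sn²u·sn²v = 0.9786554056508278
dn(u+v) = (dn u·dn v − m·sn u·sn v·cn u·cn v)/D = 0.9371119885214576/0.9786554056508278 = 0.9575505158511407

dn(u+v)=0.957551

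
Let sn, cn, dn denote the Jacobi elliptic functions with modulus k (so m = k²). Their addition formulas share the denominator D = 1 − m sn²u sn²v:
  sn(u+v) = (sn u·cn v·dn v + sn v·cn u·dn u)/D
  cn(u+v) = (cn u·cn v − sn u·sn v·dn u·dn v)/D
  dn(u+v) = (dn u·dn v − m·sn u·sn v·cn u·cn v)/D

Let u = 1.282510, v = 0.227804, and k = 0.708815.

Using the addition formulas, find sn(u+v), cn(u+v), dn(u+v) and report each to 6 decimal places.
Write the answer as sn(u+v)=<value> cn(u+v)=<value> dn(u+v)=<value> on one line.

sn(u+v)=0.969807 cn(u+v)=0.243872 dn(u+v)=0.726266

sn u = 0.9149169965270402, cn u = 0.4036420313420542, dn u = 0.7612087837537658
sn v = 0.224885503223262, cn v = 0.9743851961313966, dn v = 0.9872137220010358
m = k² = 0.502418704225
D = 1 − m·sn²u·sn²v = 0.9787307531728097
sn(u+v) = (sn u·cn v·dn v + sn v·cn u·dn u)/D = 0.9491802344672558/0.9787307531728097 = 0.9698073054210688
cn(u+v) = (cn u·cn v − sn u·sn v·dn u·dn v)/D = 0.2386855037552569/0.9787307531728097 = 0.2438724878946491
dn(u+v) = (dn u·dn v − m·sn u·sn v·cn u·cn v)/D = 0.7108186924453859/0.9787307531728097 = 0.7262658194207985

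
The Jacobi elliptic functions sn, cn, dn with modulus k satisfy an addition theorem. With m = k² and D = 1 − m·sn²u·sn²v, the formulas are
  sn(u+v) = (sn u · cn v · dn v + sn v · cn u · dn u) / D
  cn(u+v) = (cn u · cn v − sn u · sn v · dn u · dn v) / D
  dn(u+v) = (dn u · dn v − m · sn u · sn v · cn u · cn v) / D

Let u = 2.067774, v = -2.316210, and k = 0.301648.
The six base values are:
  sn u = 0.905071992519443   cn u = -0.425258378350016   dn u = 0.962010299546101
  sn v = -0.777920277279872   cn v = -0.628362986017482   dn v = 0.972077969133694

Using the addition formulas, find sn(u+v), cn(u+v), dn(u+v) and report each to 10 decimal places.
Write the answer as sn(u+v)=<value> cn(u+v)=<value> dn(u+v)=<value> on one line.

m = k² = 0.090991515904
D = 1 − m·sn²u·sn²v = 0.9548936862976497
sn(u+v) = (sn u·cn v·dn v + sn v·cn u·dn u)/D = -0.2345846247091673/0.9548936862976497 = -0.2456656987844456
cn(u+v) = (cn u·cn v − sn u·sn v·dn u·dn v)/D = 0.9256305990951106/0.9548936862976497 = 0.9693546123275785
dn(u+v) = (dn u·dn v − m·sn u·sn v·cn u·cn v)/D = 0.9522681838173612/0.9548936862976497 = 0.997250476657283

sn(u+v)=-0.2456656988 cn(u+v)=0.9693546123 dn(u+v)=0.9972504767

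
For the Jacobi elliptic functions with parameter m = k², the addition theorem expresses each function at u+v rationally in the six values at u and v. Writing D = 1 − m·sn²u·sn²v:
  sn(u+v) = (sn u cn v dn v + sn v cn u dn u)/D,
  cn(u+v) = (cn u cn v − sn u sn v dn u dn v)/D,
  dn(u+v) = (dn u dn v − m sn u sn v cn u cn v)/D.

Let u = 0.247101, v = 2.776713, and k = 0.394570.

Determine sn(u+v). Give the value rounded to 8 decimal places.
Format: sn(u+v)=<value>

sn u = 0.2442192074993443, cn u = 0.9697200517099727, dn u = 0.9953463956363138
sn v = 0.4760105941338435, cn v = -0.8794395455472453, dn v = 0.9822035610665933
m = k² = 0.1556854849
D = 1 − m·sn²u·sn²v = 0.9978960229612943
sn(u+v) = (sn u·cn v·dn v + sn v·cn u·dn u)/D = 0.2484951476857156/0.9978960229612943 = 0.2490190781082551

sn(u+v)=0.24901908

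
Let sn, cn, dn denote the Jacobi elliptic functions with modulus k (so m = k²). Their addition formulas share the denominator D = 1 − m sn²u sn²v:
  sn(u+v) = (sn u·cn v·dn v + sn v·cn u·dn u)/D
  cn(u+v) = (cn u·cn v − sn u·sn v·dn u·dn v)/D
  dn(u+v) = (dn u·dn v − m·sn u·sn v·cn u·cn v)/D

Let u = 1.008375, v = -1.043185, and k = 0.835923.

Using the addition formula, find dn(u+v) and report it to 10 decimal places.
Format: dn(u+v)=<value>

sn u = 0.7907338751967704, cn u = 0.6121600596382439, dn u = 0.7503923899623132
sn v = -0.8063320171396036, cn v = 0.5914631671842111, dn v = 0.7387026232768091
m = k² = 0.698767261929
D = 1 − m·sn²u·sn²v = 0.7159328278418427
dn(u+v) = (dn u·dn v − m·sn u·sn v·cn u·cn v)/D = 0.7156298737300231/0.7159328278418427 = 0.9995768400329779

dn(u+v)=0.9995768400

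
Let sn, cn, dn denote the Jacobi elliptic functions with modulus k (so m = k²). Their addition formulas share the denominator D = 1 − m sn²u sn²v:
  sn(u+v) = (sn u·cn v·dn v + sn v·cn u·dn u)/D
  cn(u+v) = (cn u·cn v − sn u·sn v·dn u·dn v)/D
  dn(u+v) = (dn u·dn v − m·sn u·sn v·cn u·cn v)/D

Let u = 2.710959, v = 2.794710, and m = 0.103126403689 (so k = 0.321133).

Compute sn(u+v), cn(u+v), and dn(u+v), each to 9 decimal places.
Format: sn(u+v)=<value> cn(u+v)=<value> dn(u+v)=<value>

sn(u+v)=-0.806005259 cn(u+v)=0.591908374 dn(u+v)=0.965921581

sn u = 0.4920541709937805, cn u = -0.870564582789596, dn u = 0.9874367386513352
sn v = 0.4183241760151871, cn v = -0.9082977946473363, dn v = 0.9909356099157783
m = k² = 0.103126403689
D = 1 − m·sn²u·sn²v = 0.9956306016878234
sn(u+v) = (sn u·cn v·dn v + sn v·cn u·dn u)/D = -0.8024835006360307/0.9956306016878234 = -0.8060052586527937
cn(u+v) = (cn u·cn v − sn u·sn v·dn u·dn v)/D = 0.5893220903921717/0.9956306016878234 = 0.5919083738417992
dn(u+v) = (dn u·dn v − m·sn u·sn v·cn u·cn v)/D = 0.9617010852719027/0.9956306016878234 = 0.965921581399364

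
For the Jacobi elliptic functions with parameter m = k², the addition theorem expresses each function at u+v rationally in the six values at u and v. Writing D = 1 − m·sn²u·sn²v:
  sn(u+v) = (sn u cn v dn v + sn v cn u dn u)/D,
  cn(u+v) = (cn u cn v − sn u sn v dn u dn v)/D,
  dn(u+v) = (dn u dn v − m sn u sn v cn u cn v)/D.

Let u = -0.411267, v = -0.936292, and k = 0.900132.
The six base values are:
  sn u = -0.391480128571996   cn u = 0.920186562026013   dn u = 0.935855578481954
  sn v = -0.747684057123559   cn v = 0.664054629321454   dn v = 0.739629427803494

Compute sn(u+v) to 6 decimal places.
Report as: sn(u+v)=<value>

sn(u+v)=-0.898527

m = k² = 0.810237617424
D = 1 − m·sn²u·sn²v = 0.9305826408576037
sn(u+v) = (sn u·cn v·dn v + sn v·cn u·dn u)/D = -0.8361540604503097/0.9305826408576037 = -0.8985274641269144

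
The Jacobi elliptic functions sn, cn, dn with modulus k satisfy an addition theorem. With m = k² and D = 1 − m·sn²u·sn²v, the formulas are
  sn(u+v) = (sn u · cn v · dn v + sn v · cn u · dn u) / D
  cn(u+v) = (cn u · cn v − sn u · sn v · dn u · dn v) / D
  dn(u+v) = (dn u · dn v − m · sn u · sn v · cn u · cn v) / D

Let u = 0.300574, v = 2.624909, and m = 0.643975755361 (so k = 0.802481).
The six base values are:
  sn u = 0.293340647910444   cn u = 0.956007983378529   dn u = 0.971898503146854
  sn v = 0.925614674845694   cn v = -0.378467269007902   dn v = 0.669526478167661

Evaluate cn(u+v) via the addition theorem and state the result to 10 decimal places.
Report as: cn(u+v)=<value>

m = k² = 0.643975755361
D = 1 − m·sn²u·sn²v = 0.9525239614610164
cn(u+v) = (cn u·cn v − sn u·sn v·dn u·dn v)/D = -0.5384992594268748/0.9525239614610164 = -0.5653393313076395

cn(u+v)=-0.5653393313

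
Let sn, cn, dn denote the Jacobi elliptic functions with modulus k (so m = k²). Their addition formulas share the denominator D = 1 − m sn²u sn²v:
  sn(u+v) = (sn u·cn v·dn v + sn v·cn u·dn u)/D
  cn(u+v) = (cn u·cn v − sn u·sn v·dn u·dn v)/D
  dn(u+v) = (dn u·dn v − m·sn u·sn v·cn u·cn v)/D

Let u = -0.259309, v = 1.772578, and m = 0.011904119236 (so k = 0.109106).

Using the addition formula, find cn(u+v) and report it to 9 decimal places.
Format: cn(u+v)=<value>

cn(u+v)=0.061823125

sn u = -0.2563797257157065, cn u = 0.9665761409438674, dn u = 0.9996086912045006
sn v = 0.9808701889018481, cn v = -0.1946629716295649, dn v = 0.9942569947252126
m = k² = 0.011904119236
D = 1 − m·sn²u·sn²v = 0.9992471859839025
cn(u+v) = (cn u·cn v − sn u·sn v·dn u·dn v)/D = 0.06177658318670828/0.9992471859839025 = 0.06182312450135184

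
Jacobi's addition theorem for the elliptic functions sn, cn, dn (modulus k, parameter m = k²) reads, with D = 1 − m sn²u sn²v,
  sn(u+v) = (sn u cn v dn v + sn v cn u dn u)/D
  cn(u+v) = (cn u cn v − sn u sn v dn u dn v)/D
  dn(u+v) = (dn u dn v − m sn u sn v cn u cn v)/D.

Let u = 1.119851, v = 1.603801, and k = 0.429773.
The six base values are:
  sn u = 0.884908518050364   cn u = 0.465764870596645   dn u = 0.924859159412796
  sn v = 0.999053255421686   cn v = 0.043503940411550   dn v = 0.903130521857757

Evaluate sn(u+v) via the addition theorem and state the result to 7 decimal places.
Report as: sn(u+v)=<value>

sn(u+v)=0.5436023

m = k² = 0.184704831529
D = 1 − m·sn²u·sn²v = 0.8556382009269135
sn(u+v) = (sn u·cn v·dn v + sn v·cn u·dn u)/D = 0.4651269028888713/0.8556382009269135 = 0.5436023103982489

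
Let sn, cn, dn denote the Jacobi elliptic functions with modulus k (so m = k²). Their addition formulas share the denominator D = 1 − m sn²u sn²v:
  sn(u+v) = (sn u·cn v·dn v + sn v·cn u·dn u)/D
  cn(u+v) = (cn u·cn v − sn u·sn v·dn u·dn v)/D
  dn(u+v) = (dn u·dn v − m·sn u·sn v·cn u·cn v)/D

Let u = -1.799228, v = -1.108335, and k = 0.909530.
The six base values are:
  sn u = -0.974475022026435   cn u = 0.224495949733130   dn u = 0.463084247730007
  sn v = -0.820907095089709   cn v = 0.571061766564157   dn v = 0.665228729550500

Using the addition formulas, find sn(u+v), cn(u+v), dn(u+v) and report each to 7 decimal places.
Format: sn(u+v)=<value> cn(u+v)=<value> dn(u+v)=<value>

sn(u+v)=-0.9679301 cn(u+v)=-0.2512195 dn(u+v)=0.4743033

m = k² = 0.8272448209
D = 1 − m·sn²u·sn²v = 0.4706249133607238
sn(u+v) = (sn u·cn v·dn v + sn v·cn u·dn u)/D = -0.4555320372371948/0.4706249133607238 = -0.9679301377911528
cn(u+v) = (cn u·cn v − sn u·sn v·dn u·dn v)/D = -0.1182301658897585/0.4706249133607238 = -0.2512195222422014
dn(u+v) = (dn u·dn v − m·sn u·sn v·cn u·cn v)/D = 0.2232189554483792/0.4706249133607238 = 0.474303312704754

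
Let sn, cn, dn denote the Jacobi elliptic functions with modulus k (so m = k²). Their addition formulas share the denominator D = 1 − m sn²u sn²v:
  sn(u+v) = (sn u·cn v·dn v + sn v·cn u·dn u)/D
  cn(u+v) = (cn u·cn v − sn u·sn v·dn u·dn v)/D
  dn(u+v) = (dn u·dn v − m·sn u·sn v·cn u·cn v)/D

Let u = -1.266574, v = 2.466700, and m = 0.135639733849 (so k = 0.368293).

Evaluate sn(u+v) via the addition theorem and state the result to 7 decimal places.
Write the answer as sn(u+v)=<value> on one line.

sn u = -0.9435817492480996, cn u = 0.3311396721715724, dn u = 0.9376745892531177
sn v = 0.7036915428870079, cn v = -0.7105056034045772, dn v = 0.9658331502555004
m = k² = 0.135639733849
D = 1 − m·sn²u·sn²v = 0.940198695669622
sn(u+v) = (sn u·cn v·dn v + sn v·cn u·dn u)/D = 0.8660110845670891/0.940198695669622 = 0.9210936885530399

sn(u+v)=0.9210937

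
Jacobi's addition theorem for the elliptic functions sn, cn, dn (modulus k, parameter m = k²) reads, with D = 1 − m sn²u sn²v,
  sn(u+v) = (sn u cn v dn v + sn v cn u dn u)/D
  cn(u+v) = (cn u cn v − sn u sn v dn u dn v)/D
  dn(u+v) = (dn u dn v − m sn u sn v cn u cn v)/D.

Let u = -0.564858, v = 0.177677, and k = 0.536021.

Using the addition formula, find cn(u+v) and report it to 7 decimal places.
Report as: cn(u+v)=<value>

cn(u+v)=0.9269903

sn u = -0.5284632948423896, cn u = 0.8489561508136481, dn u = 0.9590409619164881
sn v = 0.176481025973537, cn v = 0.9843040421898753, dn v = 0.9955155981592196
m = k² = 0.287318512441
D = 1 − m·sn²u·sn²v = 0.9975008673676666
cn(u+v) = (cn u·cn v − sn u·sn v·dn u·dn v)/D = 0.9246736203671593/0.9975008673676666 = 0.9269902920558925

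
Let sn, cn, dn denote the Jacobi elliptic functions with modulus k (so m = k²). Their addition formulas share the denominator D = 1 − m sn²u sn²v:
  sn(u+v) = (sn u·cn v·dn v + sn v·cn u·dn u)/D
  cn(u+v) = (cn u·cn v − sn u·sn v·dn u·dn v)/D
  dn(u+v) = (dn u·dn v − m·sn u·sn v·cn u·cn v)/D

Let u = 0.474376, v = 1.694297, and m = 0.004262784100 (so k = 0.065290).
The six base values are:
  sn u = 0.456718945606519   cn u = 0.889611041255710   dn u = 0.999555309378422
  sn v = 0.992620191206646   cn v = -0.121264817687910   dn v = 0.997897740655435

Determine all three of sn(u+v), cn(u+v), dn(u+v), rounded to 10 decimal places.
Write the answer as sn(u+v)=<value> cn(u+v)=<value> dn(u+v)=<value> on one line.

sn(u+v)=0.8281112062 cn(u+v)=-0.5605638503 dn(u+v)=0.9985372894

m = k² = 0.0042627841
D = 1 − m·sn²u·sn²v = 0.9991238920885847
sn(u+v) = (sn u·cn v·dn v + sn v·cn u·dn u)/D = 0.8273856913798242/0.9991238920885847 = 0.8281112061590718
cn(u+v) = (cn u·cn v − sn u·sn v·dn u·dn v)/D = -0.5600727358497038/0.9991238920885847 = -0.5605638502737821
dn(u+v) = (dn u·dn v − m·sn u·sn v·cn u·cn v)/D = 0.9976624629945891/0.9991238920885847 = 0.9985372894136875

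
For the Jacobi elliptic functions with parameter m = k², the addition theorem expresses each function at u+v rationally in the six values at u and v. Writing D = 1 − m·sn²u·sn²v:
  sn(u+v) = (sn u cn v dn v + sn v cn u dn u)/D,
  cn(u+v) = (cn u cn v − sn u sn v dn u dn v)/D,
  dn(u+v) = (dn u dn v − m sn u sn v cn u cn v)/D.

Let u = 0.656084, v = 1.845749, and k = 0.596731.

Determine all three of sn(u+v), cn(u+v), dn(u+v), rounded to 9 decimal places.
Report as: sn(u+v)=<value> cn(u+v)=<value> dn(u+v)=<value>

sn u = 0.597825981908942, cn u = 0.8016259073624114, dn u = 0.9342032154305322
sn v = 0.996936683849383, cn v = -0.07821284034859913, dn v = 0.8037974817641951
m = k² = 0.356087886361
D = 1 − m·sn²u·sn²v = 0.8735141553755167
sn(u+v) = (sn u·cn v·dn v + sn v·cn u·dn u)/D = 0.7090037435805303/0.8735141553755167 = 0.8116682932009675
cn(u+v) = (cn u·cn v − sn u·sn v·dn u·dn v)/D = -0.5102358976299059/0.8735141553755167 = -0.5841186367615985
dn(u+v) = (dn u·dn v − m·sn u·sn v·cn u·cn v)/D = 0.7642162485688472/0.8735141553755167 = 0.874875631798224

sn(u+v)=0.811668293 cn(u+v)=-0.584118637 dn(u+v)=0.874875632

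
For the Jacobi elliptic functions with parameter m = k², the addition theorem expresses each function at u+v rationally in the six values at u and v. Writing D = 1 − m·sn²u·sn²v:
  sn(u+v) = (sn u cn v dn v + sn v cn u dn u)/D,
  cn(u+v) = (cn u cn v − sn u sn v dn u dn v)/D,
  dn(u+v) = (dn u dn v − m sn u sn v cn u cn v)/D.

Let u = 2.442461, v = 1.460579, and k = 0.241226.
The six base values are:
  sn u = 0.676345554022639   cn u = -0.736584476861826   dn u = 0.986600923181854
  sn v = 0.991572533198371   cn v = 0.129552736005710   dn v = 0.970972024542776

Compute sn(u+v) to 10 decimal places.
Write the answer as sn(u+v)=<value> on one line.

m = k² = 0.058189983076
D = 1 − m·sn²u·sn²v = 0.9738281461558867
sn(u+v) = (sn u·cn v·dn v + sn v·cn u·dn u)/D = -0.6355116433311898/0.9738281461558867 = -0.6525911638925453

sn(u+v)=-0.6525911639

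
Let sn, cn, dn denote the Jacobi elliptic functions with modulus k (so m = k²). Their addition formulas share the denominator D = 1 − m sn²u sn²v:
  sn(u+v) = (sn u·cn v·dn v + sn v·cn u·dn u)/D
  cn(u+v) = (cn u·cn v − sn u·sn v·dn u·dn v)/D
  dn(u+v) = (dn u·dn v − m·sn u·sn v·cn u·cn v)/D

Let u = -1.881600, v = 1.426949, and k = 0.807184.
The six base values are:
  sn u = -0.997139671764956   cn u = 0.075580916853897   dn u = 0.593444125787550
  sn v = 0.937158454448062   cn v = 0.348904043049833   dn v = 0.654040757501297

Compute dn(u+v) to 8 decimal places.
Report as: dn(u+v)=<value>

dn(u+v)=0.93771849

m = k² = 0.651546009856
D = 1 − m·sn²u·sn²v = 0.4310381659652967
dn(u+v) = (dn u·dn v − m·sn u·sn v·cn u·cn v)/D = 0.4041924574111019/0.4310381659652967 = 0.9377184883522445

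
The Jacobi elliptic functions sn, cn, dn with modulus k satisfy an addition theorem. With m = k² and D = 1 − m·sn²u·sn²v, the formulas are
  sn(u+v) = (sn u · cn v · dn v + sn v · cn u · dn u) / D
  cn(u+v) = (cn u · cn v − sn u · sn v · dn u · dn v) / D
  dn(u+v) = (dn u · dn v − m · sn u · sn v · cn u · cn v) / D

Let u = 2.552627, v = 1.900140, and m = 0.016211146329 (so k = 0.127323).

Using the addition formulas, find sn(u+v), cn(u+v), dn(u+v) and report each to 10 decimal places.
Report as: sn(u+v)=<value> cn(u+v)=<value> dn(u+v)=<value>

sn u = 0.5656882971013445, cn u = -0.8246191548360861, dn u = 0.9974028175701962
sn v = 0.9491160872456721, cn v = -0.3149264246319539, dn v = 0.9926714730092656
m = k² = 0.016211146329
D = 1 − m·sn²u·sn²v = 0.995326881611198
sn(u+v) = (sn u·cn v·dn v + sn v·cn u·dn u)/D = -0.9574712110740267/0.995326881611198 = -0.9619665948578703
cn(u+v) = (cn u·cn v − sn u·sn v·dn u·dn v)/D = -0.2718905684688389/0.995326881611198 = -0.2731671107171471
dn(u+v) = (dn u·dn v − m·sn u·sn v·cn u·cn v)/D = 0.987832989276882/0.995326881611198 = 0.992470923399371

sn(u+v)=-0.9619665949 cn(u+v)=-0.2731671107 dn(u+v)=0.9924709234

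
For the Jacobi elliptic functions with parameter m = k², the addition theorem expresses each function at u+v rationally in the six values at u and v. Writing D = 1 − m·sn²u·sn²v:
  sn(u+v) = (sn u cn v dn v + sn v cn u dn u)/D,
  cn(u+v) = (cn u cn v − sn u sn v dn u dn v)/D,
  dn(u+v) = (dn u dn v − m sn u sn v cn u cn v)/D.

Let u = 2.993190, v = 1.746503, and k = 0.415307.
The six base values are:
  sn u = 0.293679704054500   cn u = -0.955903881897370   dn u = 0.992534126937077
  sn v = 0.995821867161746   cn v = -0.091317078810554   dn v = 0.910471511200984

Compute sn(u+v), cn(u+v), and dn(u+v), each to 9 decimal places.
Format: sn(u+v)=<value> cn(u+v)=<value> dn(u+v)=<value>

m = k² = 0.172479904249
D = 1 − m·sn²u·sn²v = 0.9852480413129301
sn(u+v) = (sn u·cn v·dn v + sn v·cn u·dn u)/D = -0.9692201494702378/0.9852480413129301 = -0.9837321251394382
cn(u+v) = (cn u·cn v − sn u·sn v·dn u·dn v)/D = -0.1769915387013042/0.9852480413129301 = -0.179641604225315
dn(u+v) = (dn u·dn v − m·sn u·sn v·cn u·cn v)/D = 0.899270928409922/0.9852480413129301 = 0.9127355657683561

sn(u+v)=-0.983732125 cn(u+v)=-0.179641604 dn(u+v)=0.912735566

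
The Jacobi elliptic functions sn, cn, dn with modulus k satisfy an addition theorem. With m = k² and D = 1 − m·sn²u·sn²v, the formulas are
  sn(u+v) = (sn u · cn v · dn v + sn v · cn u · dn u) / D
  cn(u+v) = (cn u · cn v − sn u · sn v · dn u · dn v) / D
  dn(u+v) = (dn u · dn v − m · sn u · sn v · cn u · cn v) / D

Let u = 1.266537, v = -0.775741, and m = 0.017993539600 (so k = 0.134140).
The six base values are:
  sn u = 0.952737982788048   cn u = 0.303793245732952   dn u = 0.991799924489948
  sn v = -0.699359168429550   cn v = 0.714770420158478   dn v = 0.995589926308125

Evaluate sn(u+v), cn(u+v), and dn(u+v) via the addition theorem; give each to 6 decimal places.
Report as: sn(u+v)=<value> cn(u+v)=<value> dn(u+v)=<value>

m = k² = 0.0179935396
D = 1 − m·sn²u·sn²v = 0.9920115208015097
sn(u+v) = (sn u·cn v·dn v + sn v·cn u·dn u)/D = 0.4672673180860073/0.9920115208015097 = 0.4710301325013565
cn(u+v) = (cn u·cn v − sn u·sn v·dn u·dn v)/D = 0.8750703462303098/0.9920115208015097 = 0.8821171204980405
dn(u+v) = (dn u·dn v − m·sn u·sn v·cn u·cn v)/D = 0.9900293786149172/0.9920115208015097 = 0.9980018960011765

sn(u+v)=0.471030 cn(u+v)=0.882117 dn(u+v)=0.998002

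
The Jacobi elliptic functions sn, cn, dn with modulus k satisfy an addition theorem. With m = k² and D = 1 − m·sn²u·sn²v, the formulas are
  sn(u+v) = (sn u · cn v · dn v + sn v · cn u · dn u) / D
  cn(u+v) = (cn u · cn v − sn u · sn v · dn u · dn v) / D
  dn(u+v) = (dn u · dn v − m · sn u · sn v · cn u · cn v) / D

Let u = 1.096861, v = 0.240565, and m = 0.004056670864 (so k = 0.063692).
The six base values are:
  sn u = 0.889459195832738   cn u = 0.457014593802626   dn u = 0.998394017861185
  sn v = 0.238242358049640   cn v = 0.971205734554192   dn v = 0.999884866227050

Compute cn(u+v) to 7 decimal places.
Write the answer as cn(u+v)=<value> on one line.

cn(u+v)=0.2323553

m = k² = 0.004056670864
D = 1 − m·sn²u·sn²v = 0.9998178371594722
cn(u+v) = (cn u·cn v − sn u·sn v·dn u·dn v)/D = 0.2323130151517942/0.9998178371594722 = 0.232355341660843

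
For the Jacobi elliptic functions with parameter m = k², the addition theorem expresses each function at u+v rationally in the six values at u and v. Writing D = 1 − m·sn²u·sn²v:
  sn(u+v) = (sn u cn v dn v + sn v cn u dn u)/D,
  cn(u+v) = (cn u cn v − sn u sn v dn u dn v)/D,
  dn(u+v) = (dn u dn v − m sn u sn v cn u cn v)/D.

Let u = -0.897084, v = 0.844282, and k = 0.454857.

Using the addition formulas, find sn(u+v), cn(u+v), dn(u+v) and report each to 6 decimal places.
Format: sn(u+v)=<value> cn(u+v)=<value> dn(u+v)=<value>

sn(u+v)=-0.052772 cn(u+v)=0.998607 dn(u+v)=0.999712

sn u = -0.7681664493503049, cn u = 0.6402501902323384, dn u = 0.9369714650792935
sn v = 0.7354671280717164, cn v = 0.6775604058133426, dn v = 0.9423842594379635
m = k² = 0.206894890449
D = 1 − m·sn²u·sn²v = 0.9339630558402945
sn(u+v) = (sn u·cn v·dn v + sn v·cn u·dn u)/D = -0.0492874732368853/0.9339630558402945 = -0.05277240135857509
cn(u+v) = (cn u·cn v − sn u·sn v·dn u·dn v)/D = 0.9326616399619233/0.9339630558402945 = 0.9986065659982661
dn(u+v) = (dn u·dn v − m·sn u·sn v·cn u·cn v)/D = 0.9336939483705051/0.9339630558402945 = 0.999711864973559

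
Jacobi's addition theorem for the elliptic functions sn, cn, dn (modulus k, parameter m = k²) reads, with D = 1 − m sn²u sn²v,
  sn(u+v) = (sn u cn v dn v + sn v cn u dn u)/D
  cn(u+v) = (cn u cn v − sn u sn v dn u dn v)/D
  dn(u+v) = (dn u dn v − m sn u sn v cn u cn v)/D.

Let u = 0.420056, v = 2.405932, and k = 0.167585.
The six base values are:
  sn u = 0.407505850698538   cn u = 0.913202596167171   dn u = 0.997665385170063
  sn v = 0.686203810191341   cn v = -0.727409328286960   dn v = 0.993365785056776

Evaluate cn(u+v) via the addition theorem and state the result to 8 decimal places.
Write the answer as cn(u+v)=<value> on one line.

cn(u+v)=-0.94347244

m = k² = 0.028084732225
D = 1 − m·sn²u·sn²v = 0.9978039398328067
cn(u+v) = (cn u·cn v − sn u·sn v·dn u·dn v)/D = -0.9414005131162038/0.9978039398328067 = -0.9434724353503215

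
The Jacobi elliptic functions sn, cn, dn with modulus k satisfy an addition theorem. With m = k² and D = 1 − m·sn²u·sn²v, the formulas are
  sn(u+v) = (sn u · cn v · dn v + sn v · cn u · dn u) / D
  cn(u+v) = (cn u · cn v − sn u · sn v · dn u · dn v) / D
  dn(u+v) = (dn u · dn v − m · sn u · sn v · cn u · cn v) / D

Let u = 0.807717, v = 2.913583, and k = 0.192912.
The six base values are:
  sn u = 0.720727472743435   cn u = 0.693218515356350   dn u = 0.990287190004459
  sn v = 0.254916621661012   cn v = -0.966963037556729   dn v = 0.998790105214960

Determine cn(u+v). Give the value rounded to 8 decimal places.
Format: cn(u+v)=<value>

cn(u+v)=-0.85310915

m = k² = 0.037215039744
D = 1 − m·sn²u·sn²v = 0.9987438053213919
cn(u+v) = (cn u·cn v − sn u·sn v·dn u·dn v)/D = -0.8520374743934311/0.9987438053213919 = -0.8531091455623585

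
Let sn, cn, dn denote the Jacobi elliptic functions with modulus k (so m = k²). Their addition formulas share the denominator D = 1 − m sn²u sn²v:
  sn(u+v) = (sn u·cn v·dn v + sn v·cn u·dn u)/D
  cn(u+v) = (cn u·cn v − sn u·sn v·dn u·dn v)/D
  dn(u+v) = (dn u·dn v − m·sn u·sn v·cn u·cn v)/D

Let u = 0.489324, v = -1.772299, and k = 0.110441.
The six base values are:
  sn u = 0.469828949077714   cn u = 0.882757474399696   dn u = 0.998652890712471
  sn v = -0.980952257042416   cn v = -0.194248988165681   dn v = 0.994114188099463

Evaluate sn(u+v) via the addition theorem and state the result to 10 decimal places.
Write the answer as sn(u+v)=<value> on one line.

m = k² = 0.012197214481
D = 1 − m·sn²u·sn²v = 0.9974091877135634
sn(u+v) = (sn u·cn v·dn v + sn v·cn u·dn u)/D = -0.9555030535817467/0.9974091877135634 = -0.9579850129234508

sn(u+v)=-0.9579850129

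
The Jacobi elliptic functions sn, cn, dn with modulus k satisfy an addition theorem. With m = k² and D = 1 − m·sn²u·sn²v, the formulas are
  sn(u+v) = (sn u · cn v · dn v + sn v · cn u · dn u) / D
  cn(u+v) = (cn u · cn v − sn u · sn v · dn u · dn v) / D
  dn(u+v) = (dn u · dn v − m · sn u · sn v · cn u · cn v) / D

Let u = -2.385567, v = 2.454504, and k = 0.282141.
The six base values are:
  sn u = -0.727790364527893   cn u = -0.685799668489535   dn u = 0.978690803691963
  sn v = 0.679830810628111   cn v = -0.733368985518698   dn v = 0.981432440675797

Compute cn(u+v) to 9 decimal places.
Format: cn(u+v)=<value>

cn(u+v)=0.997625085

m = k² = 0.079603543881
D = 1 − m·sn²u·sn²v = 0.9805129233979882
cn(u+v) = (cn u·cn v − sn u·sn v·dn u·dn v)/D = 0.978184288531026/0.9805129233979882 = 0.9976250849821619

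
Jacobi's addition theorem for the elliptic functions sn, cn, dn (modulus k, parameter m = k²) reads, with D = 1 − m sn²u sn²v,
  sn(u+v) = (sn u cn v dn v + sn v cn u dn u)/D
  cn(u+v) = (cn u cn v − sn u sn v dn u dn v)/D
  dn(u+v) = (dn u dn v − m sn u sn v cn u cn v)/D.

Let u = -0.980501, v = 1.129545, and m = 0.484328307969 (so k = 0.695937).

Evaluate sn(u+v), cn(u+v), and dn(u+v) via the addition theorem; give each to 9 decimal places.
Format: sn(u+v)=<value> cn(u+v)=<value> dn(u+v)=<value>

sn(u+v)=0.148229809 cn(u+v)=0.988952943 dn(u+v)=0.994664919

sn u = -0.7945206887706249, cn u = 0.607237083119478, dn u = 0.833223498733349
sn v = 0.8623435209947392, cn v = 0.5063236630836009, dn v = 0.7998974095040382
m = k² = 0.484328307969
D = 1 − m·sn²u·sn²v = 0.7726416631301841
sn(u+v) = (sn u·cn v·dn v + sn v·cn u·dn u)/D = 0.1145285258770066/0.7726416631301841 = 0.1482298086450839
cn(u+v) = (cn u·cn v − sn u·sn v·dn u·dn v)/D = 0.764106246777905/0.7726416631301841 = 0.9889529431823548
dn(u+v) = (dn u·dn v − m·sn u·sn v·cn u·cn v)/D = 0.7685195574428568/0.7726416631301841 = 0.9946649192193087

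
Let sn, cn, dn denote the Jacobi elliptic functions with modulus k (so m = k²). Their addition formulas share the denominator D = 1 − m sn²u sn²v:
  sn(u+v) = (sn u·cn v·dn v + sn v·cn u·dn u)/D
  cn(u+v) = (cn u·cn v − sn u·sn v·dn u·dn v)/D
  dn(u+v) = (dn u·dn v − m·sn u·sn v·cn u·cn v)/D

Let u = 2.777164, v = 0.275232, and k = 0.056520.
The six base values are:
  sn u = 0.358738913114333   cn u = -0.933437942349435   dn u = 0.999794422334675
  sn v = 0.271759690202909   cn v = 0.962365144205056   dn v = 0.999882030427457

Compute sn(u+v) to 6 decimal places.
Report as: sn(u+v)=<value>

sn(u+v)=0.091581

m = k² = 0.0031945104
D = 1 − m·sn²u·sn²v = 0.9999696379312076
sn(u+v) = (sn u·cn v·dn v + sn v·cn u·dn u)/D = 0.09157844130804199/0.9999696379312076 = 0.09158122190340151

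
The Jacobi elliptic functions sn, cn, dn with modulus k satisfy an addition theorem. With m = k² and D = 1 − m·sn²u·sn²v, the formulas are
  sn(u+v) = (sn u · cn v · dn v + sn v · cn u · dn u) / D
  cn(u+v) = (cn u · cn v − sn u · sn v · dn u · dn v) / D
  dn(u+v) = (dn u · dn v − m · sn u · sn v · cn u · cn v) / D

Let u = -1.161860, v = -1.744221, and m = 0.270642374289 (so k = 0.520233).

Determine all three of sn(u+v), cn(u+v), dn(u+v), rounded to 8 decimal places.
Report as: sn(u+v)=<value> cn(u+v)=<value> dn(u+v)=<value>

sn u = -0.8948069805135002, cn u = 0.446453208773677, dn u = 0.8850436092720164
sn v = -0.9991904728064537, cn v = -0.04022933075276706, dn v = 0.8542807694623595
m = k² = 0.270642374289
D = 1 − m·sn²u·sn²v = 0.7836528938431819
sn(u+v) = (sn u·cn v·dn v + sn v·cn u·dn u)/D = -0.3640587303105842/0.7836528938431819 = -0.464566306295599
cn(u+v) = (cn u·cn v − sn u·sn v·dn u·dn v)/D = -0.6939546807345842/0.7836528938431819 = -0.8855383374280662
dn(u+v) = (dn u·dn v − m·sn u·sn v·cn u·cn v)/D = 0.7604217603254762/0.7836528938431819 = 0.9703553273391541

sn(u+v)=-0.46456631 cn(u+v)=-0.88553834 dn(u+v)=0.97035533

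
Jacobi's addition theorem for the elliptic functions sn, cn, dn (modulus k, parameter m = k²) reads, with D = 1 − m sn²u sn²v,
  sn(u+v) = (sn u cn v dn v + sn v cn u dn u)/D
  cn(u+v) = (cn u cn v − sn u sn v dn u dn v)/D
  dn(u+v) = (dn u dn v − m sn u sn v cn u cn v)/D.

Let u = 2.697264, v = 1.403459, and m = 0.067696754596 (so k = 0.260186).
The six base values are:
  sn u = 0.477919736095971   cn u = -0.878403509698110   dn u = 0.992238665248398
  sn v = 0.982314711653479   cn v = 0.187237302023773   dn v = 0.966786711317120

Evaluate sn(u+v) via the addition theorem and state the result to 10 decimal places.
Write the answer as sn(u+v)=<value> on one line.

m = k² = 0.067696754596
D = 1 − m·sn²u·sn²v = 0.9850796477463571
sn(u+v) = (sn u·cn v·dn v + sn v·cn u·dn u)/D = -0.7696593468968021/0.9850796477463571 = -0.781316869816173

sn(u+v)=-0.7813168698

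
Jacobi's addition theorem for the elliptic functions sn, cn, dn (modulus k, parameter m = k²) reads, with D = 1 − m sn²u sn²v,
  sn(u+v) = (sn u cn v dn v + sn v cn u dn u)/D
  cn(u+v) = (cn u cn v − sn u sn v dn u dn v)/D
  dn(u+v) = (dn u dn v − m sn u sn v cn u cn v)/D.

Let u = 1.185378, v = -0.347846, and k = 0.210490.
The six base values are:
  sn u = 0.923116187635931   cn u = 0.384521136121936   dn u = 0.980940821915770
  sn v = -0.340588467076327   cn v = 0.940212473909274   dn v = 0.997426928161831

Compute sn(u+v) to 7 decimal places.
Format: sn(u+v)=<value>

sn(u+v)=0.7404677

m = k² = 0.0443060401
D = 1 − m·sn²u·sn²v = 0.9956203889226904
sn(u+v) = (sn u·cn v·dn v + sn v·cn u·dn u)/D = 0.7372247118742226/0.9956203889226904 = 0.740467672294192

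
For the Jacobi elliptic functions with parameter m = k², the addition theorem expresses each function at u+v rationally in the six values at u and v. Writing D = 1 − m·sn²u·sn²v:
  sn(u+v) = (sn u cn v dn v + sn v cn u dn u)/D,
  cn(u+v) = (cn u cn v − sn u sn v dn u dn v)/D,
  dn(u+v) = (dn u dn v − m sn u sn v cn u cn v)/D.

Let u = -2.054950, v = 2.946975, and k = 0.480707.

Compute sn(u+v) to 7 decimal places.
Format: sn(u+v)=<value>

sn(u+v)=0.7635607

sn u = -0.9446028821500223, cn u = -0.3282154704365274, dn u = 0.8909623338802557
sn v = 0.3911206328719671, cn v = -0.9203394213776958, dn v = 0.982166266775172
m = k² = 0.231079219849
D = 1 − m·sn²u·sn²v = 0.9684586062997494
sn(u+v) = (sn u·cn v·dn v + sn v·cn u·dn u)/D = 0.7394769436149386/0.9684586062997494 = 0.7635607126672193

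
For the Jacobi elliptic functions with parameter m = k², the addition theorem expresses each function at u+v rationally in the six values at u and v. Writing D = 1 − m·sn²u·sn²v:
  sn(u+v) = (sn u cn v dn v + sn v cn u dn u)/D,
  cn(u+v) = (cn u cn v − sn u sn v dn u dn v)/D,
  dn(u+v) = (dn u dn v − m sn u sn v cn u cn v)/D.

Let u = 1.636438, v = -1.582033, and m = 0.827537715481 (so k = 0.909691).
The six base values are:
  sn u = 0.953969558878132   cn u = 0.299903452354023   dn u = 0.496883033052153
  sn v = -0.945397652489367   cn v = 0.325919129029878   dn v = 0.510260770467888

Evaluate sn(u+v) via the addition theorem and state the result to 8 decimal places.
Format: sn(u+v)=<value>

m = k² = 0.827537715481
D = 1 − m·sn²u·sn²v = 0.3268902699740485
sn(u+v) = (sn u·cn v·dn v + sn v·cn u·dn u)/D = 0.01776844865763864/0.3268902699740485 = 0.05435600349636978

sn(u+v)=0.05435600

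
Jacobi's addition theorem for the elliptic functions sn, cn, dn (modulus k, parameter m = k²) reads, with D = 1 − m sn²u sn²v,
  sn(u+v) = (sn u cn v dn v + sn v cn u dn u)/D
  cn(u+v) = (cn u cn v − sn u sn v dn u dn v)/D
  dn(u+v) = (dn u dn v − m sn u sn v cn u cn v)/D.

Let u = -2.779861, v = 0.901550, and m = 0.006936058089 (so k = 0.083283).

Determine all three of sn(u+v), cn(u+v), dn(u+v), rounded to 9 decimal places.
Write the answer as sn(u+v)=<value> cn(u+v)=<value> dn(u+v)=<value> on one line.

sn(u+v)=-0.954220556 cn(u+v)=-0.299103881 dn(u+v)=0.996837230

sn u = -0.358952043575353, cn u = -0.9333560041126204, dn u = 0.9995530564751312
sn v = 0.783842883364824, cn v = 0.6209592049388743, dn v = 0.9978669344494568
m = k² = 0.006936058089
D = 1 − m·sn²u·sn²v = 0.9994509098900683
sn(u+v) = (sn u·cn v·dn v + sn v·cn u·dn u)/D = -0.9536966024418299/0.9994509098900683 = -0.9542205555115548
cn(u+v) = (cn u·cn v − sn u·sn v·dn u·dn v)/D = -0.2989396456995888/0.9994509098900683 = -0.2991038806823136
dn(u+v) = (dn u·dn v − m·sn u·sn v·cn u·cn v)/D = 0.9962898766728604/0.9994509098900683 = 0.9968372301371404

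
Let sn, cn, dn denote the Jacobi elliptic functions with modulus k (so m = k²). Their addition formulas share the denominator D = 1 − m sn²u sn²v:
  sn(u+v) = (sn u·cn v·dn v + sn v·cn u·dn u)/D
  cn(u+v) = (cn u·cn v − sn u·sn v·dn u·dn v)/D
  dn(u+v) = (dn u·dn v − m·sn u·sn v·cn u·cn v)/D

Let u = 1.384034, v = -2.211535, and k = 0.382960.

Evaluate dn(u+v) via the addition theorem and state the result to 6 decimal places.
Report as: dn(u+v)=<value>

sn u = 0.9734454421276313, cn u = 0.2289191368167819, dn u = 0.9279154697264528
sn v = -0.858776334948728, cn v = -0.5123506675432658, dn v = 0.9443727699297211
m = k² = 0.1466583616
D = 1 − m·sn²u·sn²v = 0.8975079458522712
dn(u+v) = (dn u·dn v − m·sn u·sn v·cn u·cn v)/D = 0.8619184655271814/0.8975079458522712 = 0.9603463339911781

dn(u+v)=0.960346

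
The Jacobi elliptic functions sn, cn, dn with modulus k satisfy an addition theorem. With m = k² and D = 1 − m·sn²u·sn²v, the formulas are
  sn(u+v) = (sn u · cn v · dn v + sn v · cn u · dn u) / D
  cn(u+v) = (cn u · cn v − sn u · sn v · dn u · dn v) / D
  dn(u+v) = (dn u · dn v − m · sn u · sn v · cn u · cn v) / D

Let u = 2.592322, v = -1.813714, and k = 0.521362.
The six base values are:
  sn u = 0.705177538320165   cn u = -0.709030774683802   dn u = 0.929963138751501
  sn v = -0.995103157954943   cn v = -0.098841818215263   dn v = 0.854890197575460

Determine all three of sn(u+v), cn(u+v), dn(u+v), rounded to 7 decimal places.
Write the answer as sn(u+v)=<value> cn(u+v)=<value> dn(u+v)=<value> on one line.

m = k² = 0.271818335044
D = 1 − m·sn²u·sn²v = 0.866151996402322
sn(u+v) = (sn u·cn v·dn v + sn v·cn u·dn u)/D = 0.5965569144374658/0.866151996402322 = 0.6887439120562495
cn(u+v) = (cn u·cn v − sn u·sn v·dn u·dn v)/D = 0.6279642734332728/0.866151996402322 = 0.7250047059195225
dn(u+v) = (dn u·dn v − m·sn u·sn v·cn u·cn v)/D = 0.808383900405949/0.866151996402322 = 0.9333048977127334

sn(u+v)=0.6887439 cn(u+v)=0.7250047 dn(u+v)=0.9333049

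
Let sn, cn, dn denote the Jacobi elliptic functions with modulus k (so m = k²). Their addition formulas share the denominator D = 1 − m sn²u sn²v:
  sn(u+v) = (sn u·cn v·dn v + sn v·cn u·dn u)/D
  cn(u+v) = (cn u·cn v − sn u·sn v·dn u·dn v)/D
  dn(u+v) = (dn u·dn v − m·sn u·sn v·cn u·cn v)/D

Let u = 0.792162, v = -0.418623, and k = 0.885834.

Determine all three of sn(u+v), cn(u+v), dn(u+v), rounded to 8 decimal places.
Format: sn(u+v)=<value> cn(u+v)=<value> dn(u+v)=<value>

sn u = 0.6710191209777813, cn u = 0.7414400442936743, dn u = 0.8041609955937988
sn v = -0.3980714944406735, cn v = 0.9173543946119018, dn v = 0.935764619465491
m = k² = 0.784701875556
D = 1 − m·sn²u·sn²v = 0.9440117825553827
sn(u+v) = (sn u·cn v·dn v + sn v·cn u·dn u)/D = 0.3386764393861405/0.9440117825553827 = 0.3587629366970017
cn(u+v) = (cn u·cn v − sn u·sn v·dn u·dn v)/D = 0.881167699707676/0.9440117825553827 = 0.9334287092502261
dn(u+v) = (dn u·dn v − m·sn u·sn v·cn u·cn v)/D = 0.8950707136733726/0.9440117825553827 = 0.9481562944590272

sn(u+v)=0.35876294 cn(u+v)=0.93342871 dn(u+v)=0.94815629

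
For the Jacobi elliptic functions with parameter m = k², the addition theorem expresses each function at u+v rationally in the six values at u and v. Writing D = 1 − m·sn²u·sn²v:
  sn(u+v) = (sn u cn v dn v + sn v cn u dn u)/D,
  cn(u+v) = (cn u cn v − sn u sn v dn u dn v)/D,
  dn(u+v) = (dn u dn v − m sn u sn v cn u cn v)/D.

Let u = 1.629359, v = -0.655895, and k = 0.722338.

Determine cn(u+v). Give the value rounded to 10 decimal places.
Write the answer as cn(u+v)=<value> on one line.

sn u = 0.9856970588497006, cn u = 0.1685268767142201, dn u = 0.7021729319866192
sn v = -0.5920102873816741, cn v = 0.8059304061978725, dn v = 0.9039531387987573
m = k² = 0.521772186244
D = 1 − m·sn²u·sn²v = 0.8223249880975329
cn(u+v) = (cn u·cn v − sn u·sn v·dn u·dn v)/D = 0.5062138871099762/0.8223249880975329 = 0.6155885987134032

cn(u+v)=0.6155885987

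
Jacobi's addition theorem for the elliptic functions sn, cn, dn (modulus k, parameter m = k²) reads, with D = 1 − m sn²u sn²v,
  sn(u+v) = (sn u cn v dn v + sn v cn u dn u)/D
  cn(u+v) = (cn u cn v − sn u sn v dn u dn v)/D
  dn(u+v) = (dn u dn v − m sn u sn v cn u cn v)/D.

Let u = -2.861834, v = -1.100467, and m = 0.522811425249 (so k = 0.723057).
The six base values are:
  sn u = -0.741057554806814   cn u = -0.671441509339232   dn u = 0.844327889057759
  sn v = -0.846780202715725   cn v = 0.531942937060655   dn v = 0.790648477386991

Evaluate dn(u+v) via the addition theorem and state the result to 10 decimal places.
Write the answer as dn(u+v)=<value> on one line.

m = k² = 0.522811425249
D = 1 − m·sn²u·sn²v = 0.7941312915859145
dn(u+v) = (dn u·dn v − m·sn u·sn v·cn u·cn v)/D = 0.7847431722351312/0.7941312915859145 = 0.9881781269038841

dn(u+v)=0.9881781269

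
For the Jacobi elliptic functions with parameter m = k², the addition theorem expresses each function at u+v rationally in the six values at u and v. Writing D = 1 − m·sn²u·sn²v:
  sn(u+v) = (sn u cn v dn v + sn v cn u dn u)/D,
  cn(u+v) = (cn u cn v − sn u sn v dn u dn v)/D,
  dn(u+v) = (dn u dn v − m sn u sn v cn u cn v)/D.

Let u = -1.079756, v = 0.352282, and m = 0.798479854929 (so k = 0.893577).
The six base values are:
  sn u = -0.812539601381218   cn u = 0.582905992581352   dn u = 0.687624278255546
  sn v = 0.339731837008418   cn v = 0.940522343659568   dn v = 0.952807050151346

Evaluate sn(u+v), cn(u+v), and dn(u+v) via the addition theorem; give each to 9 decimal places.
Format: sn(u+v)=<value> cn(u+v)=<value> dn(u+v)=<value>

m = k² = 0.798479854929
D = 1 − m·sn²u·sn²v = 0.9391549108137995
sn(u+v) = (sn u·cn v·dn v + sn v·cn u·dn u)/D = -0.5919748270698969/0.9391549108137995 = -0.6303271379978591
cn(u+v) = (cn u·cn v − sn u·sn v·dn u·dn v)/D = 0.7290937872600763/0.9391549108137995 = 0.7763296330190081
dn(u+v) = (dn u·dn v − m·sn u·sn v·cn u·cn v)/D = 0.7760137245008698/0.9391549108137995 = 0.8262893752303716

sn(u+v)=-0.630327138 cn(u+v)=0.776329633 dn(u+v)=0.826289375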